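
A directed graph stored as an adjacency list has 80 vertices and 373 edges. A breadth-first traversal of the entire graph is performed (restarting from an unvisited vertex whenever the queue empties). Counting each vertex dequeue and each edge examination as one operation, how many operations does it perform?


A full BFS traversal dequeues each vertex once and examines each edge once.
Vertex visits: 80
Edge visits: 373
V + E = 80 + 373 = 453


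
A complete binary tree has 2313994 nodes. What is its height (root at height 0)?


In a complete binary tree, level k holds nodes 2^k .. 2^(k+1)-1 (1-indexed).
Height = floor(log2(n)) = floor(log2(2313994)) = 21
Check: 2^21 = 2097152 <= 2313994 < 4194304 = 2^22


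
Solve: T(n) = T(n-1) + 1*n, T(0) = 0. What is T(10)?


Expanding the recurrence:
T(10) = T(9) + 1*10
       = T(8) + 1*9 + 1*10
       ...
       = T(0) + 1*(1 + 2 + ... + 10)
       = 0 + 1 * 10*11/2
       = 0 + 1 * 55
       = 0 + 55 = 55


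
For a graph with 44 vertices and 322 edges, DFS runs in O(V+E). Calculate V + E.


A full DFS traversal visits each vertex once and examines each edge once.
V = 44
E = 322
Sum = 44 + 322 = 366


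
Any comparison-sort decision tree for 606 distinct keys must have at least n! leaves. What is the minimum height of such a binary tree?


A binary decision tree of height h has at most 2^h leaves and needs at least n! of them, so h >= ceil(log2(n!)).
606! is far too large to multiply out, so use Stirling's series:
  ln(n!) ~ n ln n - n + (1/2) ln(2 pi n) + 1/(12n)  (error below 1/(360 n^3), negligible here)
  ln(606) = 6.4068800
  n ln n = 606 * 6.4068800 = 3882.5693
  (1/2) ln(2 pi * 606) = (1/2) ln(3807.6103) = 4.1224
  1/(12*606) = 0.0001
  ln(606!) ~ 3882.5693 - 606 + 4.1224 + 0.0001 = 3280.6918
Convert to base 2: log2(606!) = 3280.6918 / ln 2 = 3280.6918 / 0.69314718 = 4733.0378
ceil(4733.0378) = 4734


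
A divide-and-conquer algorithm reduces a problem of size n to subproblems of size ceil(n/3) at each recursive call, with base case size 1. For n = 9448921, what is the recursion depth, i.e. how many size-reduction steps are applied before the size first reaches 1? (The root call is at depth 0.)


Each step divides the size by 3 (rounding up); after k steps the size is ceil(n/3^k), which equals 1 exactly when 3^k >= n.
So the depth is the smallest k with 3^k >= 9448921, i.e. ceil(log_3(9448921)).
3^14 = 4782969 < 9448921 <= 14348907 = 3^15
Recursion depth = 15


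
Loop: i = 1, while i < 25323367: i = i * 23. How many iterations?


i multiplies by 23 each step:
i = 1 -> 23 -> 529 -> 12167 -> 279841 -> 6436343 -> 148035889 (stop)
Iterations = ceil(log_23(25323367)) = 6


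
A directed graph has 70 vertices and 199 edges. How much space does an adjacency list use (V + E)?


Adjacency list: one list head per vertex + one entry per edge
Vertex heads: 70
Edge entries: 199
Total = 70 + 199 = 269


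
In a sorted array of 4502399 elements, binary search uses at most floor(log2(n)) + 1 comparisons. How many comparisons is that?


Halving sequence: 4502399 -> 2251199 -> 1125599 -> 562799 -> 281399 -> 140699 -> 70349 -> 35174 -> 17587 -> 8793 -> 4396 -> 2198 -> 1099 -> 549 -> 274 -> 137 -> 68 -> 34 -> 17 -> 8 -> 4 -> 2 -> 1
Number of halvings = 22
Max comparisons = 22 + 1 = 23


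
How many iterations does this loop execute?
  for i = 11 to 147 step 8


The loop variable i takes values starting at 11 and increments by 8 each iteration.
Sequence: i = 11, 19, 27, 35, 43, 51, 59, 67, 75, ...
The upper bound 147 is inclusive, so the count is floor((last - first) / step) + 1:
floor((147 - 11) / 8) + 1 = floor(136/8) + 1 = 17 + 1 = 18


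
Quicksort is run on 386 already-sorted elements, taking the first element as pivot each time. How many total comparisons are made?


Sum of comparisons per partition:
385 + 384 + ... + 1 + 0
= 386 * (386 - 1) / 2
= 386 * 385 / 2
= 74305


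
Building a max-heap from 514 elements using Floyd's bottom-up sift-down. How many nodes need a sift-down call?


In a heap of 514 elements (0-indexed array):
  Last element index: 513
  Parent of last element: floor((513 - 1) / 2) = 256
  Internal nodes: indices 0 to 256
  Count = floor(514/2) = 257


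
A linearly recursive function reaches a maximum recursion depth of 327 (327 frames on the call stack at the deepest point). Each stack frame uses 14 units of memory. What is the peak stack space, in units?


Maximum recursion depth = 327 frames
Memory per frame = 14 units
Total stack space = depth * frame_size
= 327 * 14 = 4578


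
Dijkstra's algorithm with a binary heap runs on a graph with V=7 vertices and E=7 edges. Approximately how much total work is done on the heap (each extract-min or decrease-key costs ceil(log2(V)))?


Dijkstra with a binary heap: each vertex is extracted once, each edge may relax once.
Each heap operation costs O(log V).
V + E = 7 + 7 = 14
ceil(log2(7)) = 3 (since 2^2 = 4 < 7 <= 8 = 2^3)
Total heap work = (V+E) * ceil(log2(V)) = 14 * 3 = 42


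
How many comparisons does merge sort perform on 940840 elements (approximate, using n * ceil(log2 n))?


Recursion depth: ceil(log2(940840)) = 20
Each recursion level merges n = 940840 elements
Total = 940840 * 20 = 18816800


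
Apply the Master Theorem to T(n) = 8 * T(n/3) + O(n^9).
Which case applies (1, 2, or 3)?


The Master Theorem: T(n) = a*T(n/b) + O(n^c)
  a = 8, b = 3, c = 9
log_b(a) = log_3(8) ~ 1.893
Compare b^c with a: 3^9 = 19683 > 8, so c > log_b(a).
Since c > log_b(a), Case 3 applies.
T(n) = O(n^9)
Master Theorem case = 3


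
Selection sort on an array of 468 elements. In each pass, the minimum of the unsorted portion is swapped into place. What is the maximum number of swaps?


Selection sort performs one swap per pass:
  Pass 1: find min in positions 0 to 467, swap with position 0
  Pass 2: find min in positions 1 to 467, swap with position 1
  Pass 3: find min in positions 2 to 467, swap with position 2
  Pass 4: find min in positions 3 to 467, swap with position 3
  Pass 5: find min in positions 4 to 467, swap with position 4
  ... (462 more passes)
Total passes (and swaps) = n - 1 = 468 - 1 = 467


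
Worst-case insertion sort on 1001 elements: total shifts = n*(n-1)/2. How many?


Sum of shifts = 1 + 2 + 3 + ... + 1000
= 1001 * 1000 / 2
= 1001000 / 2
= 500500


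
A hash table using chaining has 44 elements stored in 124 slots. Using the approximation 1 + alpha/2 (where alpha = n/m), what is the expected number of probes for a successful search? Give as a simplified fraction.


Load factor alpha = n/m = 44/124
Expected probes = 1 + alpha/2 = 1 + 44/(2*124)
= 1 + 44/248
= 248/248 + 44/248
= 292/248
Simplify: 73/62


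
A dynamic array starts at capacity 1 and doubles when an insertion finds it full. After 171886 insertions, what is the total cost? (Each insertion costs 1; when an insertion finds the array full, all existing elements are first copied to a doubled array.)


Insertion cost: 171886 (one per element)
Resizes occur just before inserting elements 2, 3, 5, 9, ...
Elements copied at each resize: 1 + 2 + 4 + 8 + 16 + 32 + 64 + 128 + 256 + 512 + 1024 + 2048 + 4096 + 8192 + 16384 + 32768 + 65536 + 131072
Sum of copies = 262143 (geometric series: 2^k - 1)
Total = 171886 + 262143 = 434029


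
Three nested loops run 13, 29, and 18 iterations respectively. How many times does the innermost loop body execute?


Loop 1 (outermost): 13 iterations
Loop 2 (middle): 29 iterations per outer
Loop 3 (innermost): 18 iterations per middle
Total = 13 * 29 * 18 = 6786


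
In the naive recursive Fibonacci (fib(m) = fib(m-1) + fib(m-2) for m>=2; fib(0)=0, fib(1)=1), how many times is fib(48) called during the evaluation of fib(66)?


Let N(m) = number of times fib(m) is called while evaluating fib(66).
N(66) = 1 (the initial call).
N(65) = 1 (only fib(66) calls it).
For 1 <= m <= 64: fib(m) is called by fib(m+1) and fib(m+2), so
  N(m) = N(m+1) + N(m+2).
fib(0) is called only by fib(2), so N(0) = N(2).
Walk down from m=66:
  N(66)=1, N(65)=1, N(64)=2, N(63)=3, N(62)=5, N(61)=8, N(60)=13, N(59)=21, N(58)=34, N(57)=55, N(56)=89, N(55)=144, N(54)=233, N(53)=377, N(52)=610, N(51)=987, N(50)=1597, N(49)=2584, N(48)=4181
N(48) = 4181


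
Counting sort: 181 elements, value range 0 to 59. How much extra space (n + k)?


n = 181 (output array)
k = 60 (count array for 60 distinct values)
Extra space = 181 + 60 = 241


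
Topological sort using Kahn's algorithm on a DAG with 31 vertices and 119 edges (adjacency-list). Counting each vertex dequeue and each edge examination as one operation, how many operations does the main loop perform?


Kahn's algorithm:
  1. Compute in-degrees: O(V + E)
  2. Process queue: each vertex dequeued once (O(V))
     each edge examined once (O(E))
Total = V + E = 31 + 119 = 150


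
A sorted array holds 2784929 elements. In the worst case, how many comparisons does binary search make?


Halving sequence: 2784929 -> 1392464 -> 696232 -> 348116 -> 174058 -> 87029 -> 43514 -> 21757 -> 10878 -> 5439 -> 2719 -> 1359 -> 679 -> 339 -> 169 -> 84 -> 42 -> 21 -> 10 -> 5 -> 2 -> 1
Number of halvings = 21
Max comparisons = 21 + 1 = 22


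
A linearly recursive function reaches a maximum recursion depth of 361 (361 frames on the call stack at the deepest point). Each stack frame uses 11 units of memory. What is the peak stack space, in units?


Maximum recursion depth = 361 frames
Memory per frame = 11 units
Total stack space = depth * frame_size
= 361 * 11 = 3971


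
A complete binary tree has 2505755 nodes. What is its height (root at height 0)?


In a complete binary tree, level k holds nodes 2^k .. 2^(k+1)-1 (1-indexed).
Height = floor(log2(n)) = floor(log2(2505755)) = 21
Check: 2^21 = 2097152 <= 2505755 < 4194304 = 2^22


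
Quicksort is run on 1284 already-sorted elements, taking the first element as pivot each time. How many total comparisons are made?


Sum of comparisons per partition:
1283 + 1282 + ... + 1 + 0
= 1284 * (1284 - 1) / 2
= 1284 * 1283 / 2
= 823686


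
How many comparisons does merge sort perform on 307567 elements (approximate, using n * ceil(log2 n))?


Recursion depth: ceil(log2(307567)) = 19
Each recursion level merges n = 307567 elements
Total = 307567 * 19 = 5843773


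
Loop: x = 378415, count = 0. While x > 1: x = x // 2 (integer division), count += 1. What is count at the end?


The variable x halves each step:
x = 378415 -> 189207 -> 94603 -> 47301 -> 23650 -> 11825 -> 5912 -> 2956 -> 1478 -> 739 -> 369 -> 184 -> 92 -> 46 -> 23 -> 11 -> 5 -> 2 -> 1
Number of halvings = floor(log2(378415)) = 18


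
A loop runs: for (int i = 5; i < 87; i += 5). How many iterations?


Loop starts at i = 5, increments by 5, stops when i >= 87.
Number of iterations = ceil((87 - 5) / 5)
= ceil(82 / 5)
= 17


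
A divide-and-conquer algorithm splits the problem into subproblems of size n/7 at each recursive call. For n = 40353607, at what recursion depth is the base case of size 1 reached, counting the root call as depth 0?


At each depth, the problem size is divided by 7:
  Depth 0: problem size = 40353607
  Depth 1: problem size = 5764801
  Depth 2: problem size = 823543
  Depth 3: problem size = 117649
  Depth 4: problem size = 16807
  Depth 5: problem size = 2401
  Depth 6: problem size = 343
  Depth 7: problem size = 49
  Depth 8: problem size = 7
  Depth 9: problem size = 1 (base case)
The base case is reached at depth log_7(40353607) = 9 (the tree has 10 levels counting depth 0, but the depth asked for is 9).
Recursion depth = 9


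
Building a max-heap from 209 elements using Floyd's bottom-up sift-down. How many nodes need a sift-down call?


In a heap of 209 elements (0-indexed array):
  Last element index: 208
  Parent of last element: floor((208 - 1) / 2) = 103
  Internal nodes: indices 0 to 103
  Count = floor(209/2) = 104


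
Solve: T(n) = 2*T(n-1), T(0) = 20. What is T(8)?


Unrolling:
T(8) = 2*T(7) = 2^2*T(6) = ... = 2^8*T(0)
= 2^8 * 20
= 256 * 20 = 5120


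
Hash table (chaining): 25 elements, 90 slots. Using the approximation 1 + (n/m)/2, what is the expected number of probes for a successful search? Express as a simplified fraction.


Computing expected probes:
alpha = 25/90
= 1 + alpha/2
= 1 + 25/(2*90)
= (2*90 + 25) / (2*90)
= 205/180 = 41/36


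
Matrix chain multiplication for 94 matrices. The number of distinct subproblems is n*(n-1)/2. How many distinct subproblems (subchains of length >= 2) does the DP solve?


Subproblems are indexed by (i, j) where i < j.
Number of such pairs = n*(n-1)/2
= 94 * 93 / 2
= 4371


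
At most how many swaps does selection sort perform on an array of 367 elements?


Each of the 366 passes places one element in its final position.
Pass 1: swap minimum into position 0
Pass 2: swap minimum of remaining into position 1
...
Pass 366: last two elements, one swap
Maximum swaps = 367 - 1 = 366


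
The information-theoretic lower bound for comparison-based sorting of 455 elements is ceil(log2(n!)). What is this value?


A binary decision tree of height h has at most 2^h leaves and needs at least n! of them, so h >= ceil(log2(n!)).
455! is far too large to multiply out, so use Stirling's series:
  ln(n!) ~ n ln n - n + (1/2) ln(2 pi n) + 1/(12n)  (error below 1/(360 n^3), negligible here)
  ln(455) = 6.1202974
  n ln n = 455 * 6.1202974 = 2784.7353
  (1/2) ln(2 pi * 455) = (1/2) ln(2858.8493) = 3.9791
  1/(12*455) = 0.0002
  ln(455!) ~ 2784.7353 - 455 + 3.9791 + 0.0002 = 2333.7146
Convert to base 2: log2(455!) = 2333.7146 / ln 2 = 2333.7146 / 0.69314718 = 3366.8385
ceil(3366.8385) = 3367


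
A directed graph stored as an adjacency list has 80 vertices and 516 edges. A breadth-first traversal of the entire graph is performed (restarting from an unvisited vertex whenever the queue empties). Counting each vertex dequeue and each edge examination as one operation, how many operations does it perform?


A full BFS traversal dequeues each vertex once and examines each edge once.
Vertex visits: 80
Edge visits: 516
V + E = 80 + 516 = 596


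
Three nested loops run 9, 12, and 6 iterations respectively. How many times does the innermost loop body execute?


Loop 1 (outermost): 9 iterations
Loop 2 (middle): 12 iterations per outer
Loop 3 (innermost): 6 iterations per middle
Total = 9 * 12 * 6 = 648


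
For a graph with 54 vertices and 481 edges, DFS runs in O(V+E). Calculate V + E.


A full DFS traversal visits each vertex once and examines each edge once.
V = 54
E = 481
Sum = 54 + 481 = 535


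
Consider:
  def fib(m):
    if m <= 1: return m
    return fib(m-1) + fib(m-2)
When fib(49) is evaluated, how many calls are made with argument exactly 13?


Let N(m) = number of times fib(m) is called while evaluating fib(49).
N(49) = 1 (the initial call).
N(48) = 1 (only fib(49) calls it).
For 1 <= m <= 47: fib(m) is called by fib(m+1) and fib(m+2), so
  N(m) = N(m+1) + N(m+2).
fib(0) is called only by fib(2), so N(0) = N(2).
Walk down from m=49:
  N(49)=1, N(48)=1, N(47)=2, N(46)=3, N(45)=5, N(44)=8, N(43)=13, N(42)=21, N(41)=34, N(40)=55, N(39)=89, N(38)=144, N(37)=233, N(36)=377, N(35)=610, N(34)=987, N(33)=1597, N(32)=2584, N(31)=4181, N(30)=6765, N(29)=10946, N(28)=17711, N(27)=28657, N(26)=46368, N(25)=75025, N(24)=121393, N(23)=196418, N(22)=317811, N(21)=514229, N(20)=832040, N(19)=1346269, N(18)=2178309, N(17)=3524578, N(16)=5702887, N(15)=9227465, N(14)=14930352, N(13)=24157817
N(13) = 24157817


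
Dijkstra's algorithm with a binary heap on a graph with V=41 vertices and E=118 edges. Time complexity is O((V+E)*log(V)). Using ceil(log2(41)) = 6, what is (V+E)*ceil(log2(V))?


Dijkstra with a binary heap: each vertex is extracted once, each edge may relax once.
Each heap operation costs O(log V).
V + E = 41 + 118 = 159
ceil(log2(41)) = 6 (since 2^5 = 32 < 41 <= 64 = 2^6)
Total heap work = (V+E) * ceil(log2(V)) = 159 * 6 = 954


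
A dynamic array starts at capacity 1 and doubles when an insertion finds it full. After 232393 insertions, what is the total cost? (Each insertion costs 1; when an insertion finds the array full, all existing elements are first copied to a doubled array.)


Insertion cost: 232393 (one per element)
Resizes occur just before inserting elements 2, 3, 5, 9, ...
Elements copied at each resize: 1 + 2 + 4 + 8 + 16 + 32 + 64 + 128 + 256 + 512 + 1024 + 2048 + 4096 + 8192 + 16384 + 32768 + 65536 + 131072
Sum of copies = 262143 (geometric series: 2^k - 1)
Total = 232393 + 262143 = 494536


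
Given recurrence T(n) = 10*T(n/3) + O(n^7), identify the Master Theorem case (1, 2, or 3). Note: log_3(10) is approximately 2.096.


Master Theorem parameters: a=10, b=3, c=7
log_b(a) = 2.096
Compare b^c with a: 3^7 = 2187 > 10, so c > log_b(a).
Comparing c=7 vs log_b(a)=2.096:
7 > 2.096 => Case 3
Result: T(n) = O(n^7)
Master Theorem case = 3


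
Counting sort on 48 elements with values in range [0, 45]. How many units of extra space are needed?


Output array size: 48 (to store sorted result)
Count array size: 46 (one slot per possible value, range 0 to 45)
Total extra space = 48 + 46 = 94


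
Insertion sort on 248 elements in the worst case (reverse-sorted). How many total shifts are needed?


In the worst case (reverse-sorted), each element shifts past all previous:
  Element 1: 1 shifts
  Element 2: 2 shifts
  Element 3: 3 shifts
  Element 4: 4 shifts
  Element 5: 5 shifts
  ...
  Element 247: 247 shifts
Total = 1 + 2 + ... + 247
= 248*(248-1)/2 = 30628


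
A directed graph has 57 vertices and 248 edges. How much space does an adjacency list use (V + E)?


Adjacency list: one list head per vertex + one entry per edge
Vertex heads: 57
Edge entries: 248
Total = 57 + 248 = 305


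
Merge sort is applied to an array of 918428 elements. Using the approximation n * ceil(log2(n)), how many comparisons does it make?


Merge sort divides the array into halves recursively.
Number of levels = ceil(log2(918428)) = 20
At each level, approximately n = 918428 comparisons are needed for merging.
Total comparisons ~ n * ceil(log2(n)) = 918428 * 20 = 18368560


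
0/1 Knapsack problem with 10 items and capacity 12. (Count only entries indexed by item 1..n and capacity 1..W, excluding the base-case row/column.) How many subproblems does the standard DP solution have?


The DP table is indexed by (item, capacity).
Rows: 10 items
Columns: 12 capacity values (1 to W)
Total subproblems = 10 * 12 = 120


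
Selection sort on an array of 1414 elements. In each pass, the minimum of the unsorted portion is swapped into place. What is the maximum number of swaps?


Selection sort performs one swap per pass:
  Pass 1: find min in positions 0 to 1413, swap with position 0
  Pass 2: find min in positions 1 to 1413, swap with position 1
  Pass 3: find min in positions 2 to 1413, swap with position 2
  Pass 4: find min in positions 3 to 1413, swap with position 3
  Pass 5: find min in positions 4 to 1413, swap with position 4
  ... (1408 more passes)
Total passes (and swaps) = n - 1 = 1414 - 1 = 1413


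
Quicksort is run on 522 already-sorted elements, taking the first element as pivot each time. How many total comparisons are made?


Sum of comparisons per partition:
521 + 520 + ... + 1 + 0
= 522 * (522 - 1) / 2
= 522 * 521 / 2
= 135981


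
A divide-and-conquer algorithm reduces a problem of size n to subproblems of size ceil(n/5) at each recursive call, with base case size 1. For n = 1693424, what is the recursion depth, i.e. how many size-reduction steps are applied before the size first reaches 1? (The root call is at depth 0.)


Each step divides the size by 5 (rounding up); after k steps the size is ceil(n/5^k), which equals 1 exactly when 5^k >= n.
So the depth is the smallest k with 5^k >= 1693424, i.e. ceil(log_5(1693424)).
5^8 = 390625 < 1693424 <= 1953125 = 5^9
Recursion depth = 9


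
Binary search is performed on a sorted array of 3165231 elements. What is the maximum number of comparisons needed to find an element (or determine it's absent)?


Binary search halves the search space each comparison:
  Step 1: search space = 3165231 -> 1582615
  Step 2: search space = 1582615 -> 791307
  Step 3: search space = 791307 -> 395653
  Step 4: search space = 395653 -> 197826
  Step 5: search space = 197826 -> 98913
  Step 6: search space = 98913 -> 49456
  Step 7: search space = 49456 -> 24728
  Step 8: search space = 24728 -> 12364
  Step 9: search space = 12364 -> 6182
  Step 10: search space = 6182 -> 3091
  Step 11: search space = 3091 -> 1545
  Step 12: search space = 1545 -> 772
  Step 13: search space = 772 -> 386
  Step 14: search space = 386 -> 193
  Step 15: search space = 193 -> 96
  Step 16: search space = 96 -> 48
  Step 17: search space = 48 -> 24
  Step 18: search space = 24 -> 12
  Step 19: search space = 12 -> 6
  Step 20: search space = 6 -> 3
  Step 21: search space = 3 -> 1
  Step 22: search space = 1 (final check)
Maximum comparisons = floor(log2(3165231)) + 1 = 21 + 1 = 22


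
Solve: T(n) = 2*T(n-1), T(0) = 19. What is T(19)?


Unrolling:
T(19) = 2*T(18) = 2^2*T(17) = ... = 2^19*T(0)
= 2^19 * 19
= 524288 * 19 = 9961472


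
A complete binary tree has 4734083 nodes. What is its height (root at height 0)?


In a complete binary tree, level k holds nodes 2^k .. 2^(k+1)-1 (1-indexed).
Height = floor(log2(n)) = floor(log2(4734083)) = 22
Check: 2^22 = 4194304 <= 4734083 < 8388608 = 2^23


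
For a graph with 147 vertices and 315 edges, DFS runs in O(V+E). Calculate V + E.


A full DFS traversal visits each vertex once and examines each edge once.
V = 147
E = 315
Sum = 147 + 315 = 462


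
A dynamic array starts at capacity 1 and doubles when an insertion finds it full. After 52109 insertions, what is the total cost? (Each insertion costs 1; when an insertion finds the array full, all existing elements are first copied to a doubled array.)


Insertion cost: 52109 (one per element)
Resizes occur just before inserting elements 2, 3, 5, 9, ...
Elements copied at each resize: 1 + 2 + 4 + 8 + 16 + 32 + 64 + 128 + 256 + 512 + 1024 + 2048 + 4096 + 8192 + 16384 + 32768
Sum of copies = 65535 (geometric series: 2^k - 1)
Total = 52109 + 65535 = 117644


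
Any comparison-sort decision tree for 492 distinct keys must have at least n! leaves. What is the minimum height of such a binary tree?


A binary decision tree of height h has at most 2^h leaves and needs at least n! of them, so h >= ceil(log2(n!)).
492! is far too large to multiply out, so use Stirling's series:
  ln(n!) ~ n ln n - n + (1/2) ln(2 pi n) + 1/(12n)  (error below 1/(360 n^3), negligible here)
  ln(492) = 6.1984787
  n ln n = 492 * 6.1984787 = 3049.6515
  (1/2) ln(2 pi * 492) = (1/2) ln(3091.3272) = 4.0182
  1/(12*492) = 0.0002
  ln(492!) ~ 3049.6515 - 492 + 4.0182 + 0.0002 = 2561.6699
Convert to base 2: log2(492!) = 2561.6699 / ln 2 = 2561.6699 / 0.69314718 = 3695.7085
ceil(3695.7085) = 3696


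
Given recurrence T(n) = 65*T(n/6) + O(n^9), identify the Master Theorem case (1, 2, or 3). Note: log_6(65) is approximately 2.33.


Master Theorem parameters: a=65, b=6, c=9
log_b(a) = 2.33
Compare b^c with a: 6^9 = 10077696 > 65, so c > log_b(a).
Comparing c=9 vs log_b(a)=2.33:
9 > 2.33 => Case 3
Result: T(n) = O(n^9)
Master Theorem case = 3


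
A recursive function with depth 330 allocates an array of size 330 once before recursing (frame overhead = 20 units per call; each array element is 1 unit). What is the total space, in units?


Array allocation: 330 units (allocated once)
Stack frames: 330 deep * 20 per frame = 6600 units
Total = 330 + 6600 = 6930


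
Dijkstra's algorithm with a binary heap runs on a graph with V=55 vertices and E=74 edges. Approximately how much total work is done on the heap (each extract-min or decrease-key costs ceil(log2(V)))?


Dijkstra with a binary heap: each vertex is extracted once, each edge may relax once.
Each heap operation costs O(log V).
V + E = 55 + 74 = 129
ceil(log2(55)) = 6 (since 2^5 = 32 < 55 <= 64 = 2^6)
Total heap work = (V+E) * ceil(log2(V)) = 129 * 6 = 774


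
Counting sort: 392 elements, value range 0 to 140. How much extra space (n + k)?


n = 392 (output array)
k = 141 (count array for 141 distinct values)
Extra space = 392 + 141 = 533


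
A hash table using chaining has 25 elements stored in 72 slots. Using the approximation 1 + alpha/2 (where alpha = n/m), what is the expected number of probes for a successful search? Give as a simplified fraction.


Load factor alpha = n/m = 25/72
Expected probes = 1 + alpha/2 = 1 + 25/(2*72)
= 1 + 25/144
= 144/144 + 25/144
= 169/144


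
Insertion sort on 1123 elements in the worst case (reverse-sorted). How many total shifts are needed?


In the worst case (reverse-sorted), each element shifts past all previous:
  Element 1: 1 shifts
  Element 2: 2 shifts
  Element 3: 3 shifts
  Element 4: 4 shifts
  Element 5: 5 shifts
  ...
  Element 1122: 1122 shifts
Total = 1 + 2 + ... + 1122
= 1123*(1123-1)/2 = 630003


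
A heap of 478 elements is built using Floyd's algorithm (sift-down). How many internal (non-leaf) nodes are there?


Leaf nodes occupy roughly half the array.
Sift-down is called for each internal node, starting from the last one.
Internal nodes = floor(n/2) = floor(478/2) = 239


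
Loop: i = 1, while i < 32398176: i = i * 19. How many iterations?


i multiplies by 19 each step:
i = 1 -> 19 -> 361 -> 6859 -> 130321 -> 2476099 -> 47045881 (stop)
Iterations = ceil(log_19(32398176)) = 6


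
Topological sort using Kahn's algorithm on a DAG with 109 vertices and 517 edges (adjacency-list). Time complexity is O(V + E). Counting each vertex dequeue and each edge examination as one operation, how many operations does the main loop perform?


Kahn's algorithm:
  1. Compute in-degrees: O(V + E)
  2. Process queue: each vertex dequeued once (O(V))
     each edge examined once (O(E))
Total = V + E = 109 + 517 = 626


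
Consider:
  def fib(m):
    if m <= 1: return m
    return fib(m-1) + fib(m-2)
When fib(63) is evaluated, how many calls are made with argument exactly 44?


Let N(m) = number of times fib(m) is called while evaluating fib(63).
N(63) = 1 (the initial call).
N(62) = 1 (only fib(63) calls it).
For 1 <= m <= 61: fib(m) is called by fib(m+1) and fib(m+2), so
  N(m) = N(m+1) + N(m+2).
fib(0) is called only by fib(2), so N(0) = N(2).
Walk down from m=63:
  N(63)=1, N(62)=1, N(61)=2, N(60)=3, N(59)=5, N(58)=8, N(57)=13, N(56)=21, N(55)=34, N(54)=55, N(53)=89, N(52)=144, N(51)=233, N(50)=377, N(49)=610, N(48)=987, N(47)=1597, N(46)=2584, N(45)=4181, N(44)=6765
N(44) = 6765


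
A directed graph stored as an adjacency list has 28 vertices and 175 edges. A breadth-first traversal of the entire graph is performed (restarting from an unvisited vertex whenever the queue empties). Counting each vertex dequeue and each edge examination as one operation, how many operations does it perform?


A full BFS traversal dequeues each vertex once and examines each edge once.
Vertex visits: 28
Edge visits: 175
V + E = 28 + 175 = 203


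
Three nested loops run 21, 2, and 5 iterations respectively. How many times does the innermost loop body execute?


Loop 1 (outermost): 21 iterations
Loop 2 (middle): 2 iterations per outer
Loop 3 (innermost): 5 iterations per middle
Total = 21 * 2 * 5 = 210


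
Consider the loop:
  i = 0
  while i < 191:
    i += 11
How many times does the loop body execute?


Starting at i = 0, each iteration adds 11.
Iterations until i >= 191:
  Iteration 1: i = 0 -> i = 11
  Iteration 2: i = 11 -> i = 22
  Iteration 3: i = 22 -> i = 33
  Iteration 4: i = 33 -> i = 44
  Iteration 5: i = 44 -> i = 55
  Iteration 6: i = 55 -> i = 66
  Iteration 7: i = 66 -> i = 77
  Iteration 8: i = 77 -> i = 88
  ... continuing ...
Total iterations = ceil(191/11) = 18


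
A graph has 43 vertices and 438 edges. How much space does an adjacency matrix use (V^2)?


Adjacency matrix: V x V grid of entries
Space = V^2 = 43^2 = 43 * 43 = 1849


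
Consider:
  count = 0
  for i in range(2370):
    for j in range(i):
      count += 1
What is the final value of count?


For each i, the inner loop runs i times:
  i=0: inner runs 0 times
  i=1: inner runs 1 time
  i=2: inner runs 2 times
  i=3: inner runs 3 times
  i=4: inner runs 4 times
  i=5: inner runs 5 times
  i=6: inner runs 6 times
  i=7: inner runs 7 times
  ...
Total = 0 + 1 + 2 + ... + 2369 = 2370*(2370-1)/2 = 2807265


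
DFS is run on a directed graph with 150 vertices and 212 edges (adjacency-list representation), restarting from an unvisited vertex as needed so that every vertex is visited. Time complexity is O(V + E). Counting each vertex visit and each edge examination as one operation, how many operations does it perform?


A full DFS traversal processes each vertex exactly once (push/pop on stack).
Each directed edge is examined once.
V = 150, E = 212
V + E = 362


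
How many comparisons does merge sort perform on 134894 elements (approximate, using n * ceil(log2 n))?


Recursion depth: ceil(log2(134894)) = 18
Each recursion level merges n = 134894 elements
Total = 134894 * 18 = 2428092


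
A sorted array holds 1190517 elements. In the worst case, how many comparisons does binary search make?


Halving sequence: 1190517 -> 595258 -> 297629 -> 148814 -> 74407 -> 37203 -> 18601 -> 9300 -> 4650 -> 2325 -> 1162 -> 581 -> 290 -> 145 -> 72 -> 36 -> 18 -> 9 -> 4 -> 2 -> 1
Number of halvings = 20
Max comparisons = 20 + 1 = 21


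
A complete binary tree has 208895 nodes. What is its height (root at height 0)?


In a complete binary tree, level k holds nodes 2^k .. 2^(k+1)-1 (1-indexed).
Height = floor(log2(n)) = floor(log2(208895)) = 17
Check: 2^17 = 131072 <= 208895 < 262144 = 2^18


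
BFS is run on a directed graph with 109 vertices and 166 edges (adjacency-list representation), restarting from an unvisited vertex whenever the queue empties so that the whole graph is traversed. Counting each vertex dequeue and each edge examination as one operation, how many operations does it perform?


A full BFS traversal dequeues each vertex exactly once and examines each directed edge exactly once.
V = 109 (vertex processing cost)
E = 166 (edge examination cost)
Total operations proportional to V + E = 109 + 166 = 275


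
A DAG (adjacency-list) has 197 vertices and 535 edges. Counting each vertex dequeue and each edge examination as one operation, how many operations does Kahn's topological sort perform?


V = 197 (vertex processing)
E = 535 (edge processing)
V + E = 197 + 535 = 732


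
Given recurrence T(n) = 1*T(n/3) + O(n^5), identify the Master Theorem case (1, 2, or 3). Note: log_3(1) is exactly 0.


Master Theorem parameters: a=1, b=3, c=5
log_b(a) = 0
Compare b^c with a: 3^5 = 243 > 1, so c > log_b(a).
Comparing c=5 vs log_b(a)=0:
5 > 0 => Case 3
Result: T(n) = O(n^5)
Master Theorem case = 3


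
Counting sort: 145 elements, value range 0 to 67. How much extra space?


n = 145 (output array)
k = 68 (count array for 68 distinct values)
Extra space = 145 + 68 = 213


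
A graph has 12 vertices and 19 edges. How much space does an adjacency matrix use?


Adjacency matrix: V x V grid of entries
Space = V^2 = 12^2 = 12 * 12 = 144


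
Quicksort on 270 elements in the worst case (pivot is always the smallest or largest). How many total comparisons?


In the worst case, each partition step picks the worst pivot:
  Partition 1: 269 comparisons (n-1 elements to compare)
  Partition 2: 268 comparisons
  Partition 3: 267 comparisons
  Partition 4: 266 comparisons
  Partition 5: 265 comparisons
  ...
  Last partition: 0 comparisons
Total = (n-1) + (n-2) + ... + 1 + 0 = n*(n-1)/2
= 270*269/2 = 36315


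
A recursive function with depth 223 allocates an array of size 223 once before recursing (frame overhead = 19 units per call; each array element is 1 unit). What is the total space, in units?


Array allocation: 223 units (allocated once)
Stack frames: 223 deep * 19 per frame = 4237 units
Total = 223 + 4237 = 4460


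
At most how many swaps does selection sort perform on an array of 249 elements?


Each of the 248 passes places one element in its final position.
Pass 1: swap minimum into position 0
Pass 2: swap minimum of remaining into position 1
...
Pass 248: last two elements, one swap
Maximum swaps = 249 - 1 = 248


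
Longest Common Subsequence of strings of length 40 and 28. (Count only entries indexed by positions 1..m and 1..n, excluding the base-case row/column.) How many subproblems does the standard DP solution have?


DP table indexed by positions in both strings.
First string: 40 positions
Second string: 28 positions
Total = 40 * 28 = 1120


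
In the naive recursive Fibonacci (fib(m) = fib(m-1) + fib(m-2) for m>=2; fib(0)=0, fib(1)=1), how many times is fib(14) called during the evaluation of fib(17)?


Let N(m) = number of times fib(m) is called while evaluating fib(17).
N(17) = 1 (the initial call).
N(16) = 1 (only fib(17) calls it).
For 1 <= m <= 15: fib(m) is called by fib(m+1) and fib(m+2), so
  N(m) = N(m+1) + N(m+2).
fib(0) is called only by fib(2), so N(0) = N(2).
Walk down from m=17:
  N(17)=1, N(16)=1, N(15)=2, N(14)=3
N(14) = 3


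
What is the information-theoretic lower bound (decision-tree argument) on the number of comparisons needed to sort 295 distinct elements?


A binary decision tree of height h has at most 2^h leaves and needs at least n! of them, so h >= ceil(log2(n!)).
295! is far too large to multiply out, so use Stirling's series:
  ln(n!) ~ n ln n - n + (1/2) ln(2 pi n) + 1/(12n)  (error below 1/(360 n^3), negligible here)
  ln(295) = 5.6869754
  n ln n = 295 * 5.6869754 = 1677.6577
  (1/2) ln(2 pi * 295) = (1/2) ln(1853.5397) = 3.7624
  1/(12*295) = 0.0003
  ln(295!) ~ 1677.6577 - 295 + 3.7624 + 0.0003 = 1386.4204
Convert to base 2: log2(295!) = 1386.4204 / ln 2 = 1386.4204 / 0.69314718 = 2000.1818
ceil(2000.1818) = 2001


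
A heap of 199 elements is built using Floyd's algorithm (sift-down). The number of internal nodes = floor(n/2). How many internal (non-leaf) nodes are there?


Leaf nodes occupy roughly half the array.
Sift-down is called for each internal node, starting from the last one.
Internal nodes = floor(n/2) = floor(199/2) = 99


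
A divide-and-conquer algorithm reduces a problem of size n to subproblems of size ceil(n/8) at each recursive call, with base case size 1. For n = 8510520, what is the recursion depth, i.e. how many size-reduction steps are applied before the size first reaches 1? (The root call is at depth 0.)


Each step divides the size by 8 (rounding up); after k steps the size is ceil(n/8^k), which equals 1 exactly when 8^k >= n.
So the depth is the smallest k with 8^k >= 8510520, i.e. ceil(log_8(8510520)).
8^7 = 2097152 < 8510520 <= 16777216 = 8^8
Recursion depth = 8


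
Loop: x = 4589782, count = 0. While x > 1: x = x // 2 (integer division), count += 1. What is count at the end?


The variable x halves each step:
x = 4589782 -> 2294891 -> 1147445 -> 573722 -> 286861 -> 143430 -> 71715 -> 35857 -> 17928 -> 8964 -> 4482 -> 2241 -> 1120 -> 560 -> 280 -> 140 -> 70 -> 35 -> 17 -> 8 -> 4 -> 2 -> 1
Number of halvings = floor(log2(4589782)) = 22


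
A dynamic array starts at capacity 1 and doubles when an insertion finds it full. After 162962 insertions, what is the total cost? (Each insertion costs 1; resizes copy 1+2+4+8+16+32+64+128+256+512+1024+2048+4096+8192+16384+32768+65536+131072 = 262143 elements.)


Insertion cost: 162962 (one per element)
Resizes occur just before inserting elements 2, 3, 5, 9, ...
Elements copied at each resize: 1 + 2 + 4 + 8 + 16 + 32 + 64 + 128 + 256 + 512 + 1024 + 2048 + 4096 + 8192 + 16384 + 32768 + 65536 + 131072
Sum of copies = 262143 (geometric series: 2^k - 1)
Total = 162962 + 262143 = 425105


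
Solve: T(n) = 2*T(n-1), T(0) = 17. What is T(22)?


Unrolling:
T(22) = 2*T(21) = 2^2*T(20) = ... = 2^22*T(0)
= 2^22 * 17
= 4194304 * 17 = 71303168


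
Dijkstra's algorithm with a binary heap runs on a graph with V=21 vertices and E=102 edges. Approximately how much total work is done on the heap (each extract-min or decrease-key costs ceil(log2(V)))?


Dijkstra with a binary heap: each vertex is extracted once, each edge may relax once.
Each heap operation costs O(log V).
V + E = 21 + 102 = 123
ceil(log2(21)) = 5 (since 2^4 = 16 < 21 <= 32 = 2^5)
Total heap work = (V+E) * ceil(log2(V)) = 123 * 5 = 615


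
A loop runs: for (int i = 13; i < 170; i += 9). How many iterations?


Loop starts at i = 13, increments by 9, stops when i >= 170.
Number of iterations = ceil((170 - 13) / 9)
= ceil(157 / 9)
= 18


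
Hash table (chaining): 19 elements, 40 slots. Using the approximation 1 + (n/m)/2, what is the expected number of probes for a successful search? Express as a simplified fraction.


Computing expected probes:
alpha = 19/40
= 1 + alpha/2
= 1 + 19/(2*40)
= (2*40 + 19) / (2*40)
= 99/80


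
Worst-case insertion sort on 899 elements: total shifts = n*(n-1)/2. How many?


Sum of shifts = 1 + 2 + 3 + ... + 898
= 899 * 898 / 2
= 807302 / 2
= 403651


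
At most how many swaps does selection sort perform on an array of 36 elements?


Each of the 35 passes places one element in its final position.
Pass 1: swap minimum into position 0
Pass 2: swap minimum of remaining into position 1
...
Pass 35: last two elements, one swap
Maximum swaps = 36 - 1 = 35


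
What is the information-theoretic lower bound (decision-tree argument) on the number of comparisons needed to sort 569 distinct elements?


A binary decision tree of height h has at most 2^h leaves and needs at least n! of them, so h >= ceil(log2(n!)).
569! is far too large to multiply out, so use Stirling's series:
  ln(n!) ~ n ln n - n + (1/2) ln(2 pi n) + 1/(12n)  (error below 1/(360 n^3), negligible here)
  ln(569) = 6.3438804
  n ln n = 569 * 6.3438804 = 3609.6679
  (1/2) ln(2 pi * 569) = (1/2) ln(3575.1324) = 4.0909
  1/(12*569) = 0.0001
  ln(569!) ~ 3609.6679 - 569 + 4.0909 + 0.0001 = 3044.7589
Convert to base 2: log2(569!) = 3044.7589 / ln 2 = 3044.7589 / 0.69314718 = 4392.6586
ceil(4392.6586) = 4393


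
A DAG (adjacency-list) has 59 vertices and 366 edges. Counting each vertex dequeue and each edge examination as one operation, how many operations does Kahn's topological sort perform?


V = 59 (vertex processing)
E = 366 (edge processing)
V + E = 59 + 366 = 425


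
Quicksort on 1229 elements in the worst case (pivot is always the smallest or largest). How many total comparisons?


In the worst case, each partition step picks the worst pivot:
  Partition 1: 1228 comparisons (n-1 elements to compare)
  Partition 2: 1227 comparisons
  Partition 3: 1226 comparisons
  Partition 4: 1225 comparisons
  Partition 5: 1224 comparisons
  ...
  Last partition: 0 comparisons
Total = (n-1) + (n-2) + ... + 1 + 0 = n*(n-1)/2
= 1229*1228/2 = 754606


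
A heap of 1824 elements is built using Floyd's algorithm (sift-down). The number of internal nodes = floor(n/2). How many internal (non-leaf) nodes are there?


Leaf nodes occupy roughly half the array.
Sift-down is called for each internal node, starting from the last one.
Internal nodes = floor(n/2) = floor(1824/2) = 912


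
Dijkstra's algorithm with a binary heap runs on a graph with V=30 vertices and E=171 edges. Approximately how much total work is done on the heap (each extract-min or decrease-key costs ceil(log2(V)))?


Dijkstra with a binary heap: each vertex is extracted once, each edge may relax once.
Each heap operation costs O(log V).
V + E = 30 + 171 = 201
ceil(log2(30)) = 5 (since 2^4 = 16 < 30 <= 32 = 2^5)
Total heap work = (V+E) * ceil(log2(V)) = 201 * 5 = 1005


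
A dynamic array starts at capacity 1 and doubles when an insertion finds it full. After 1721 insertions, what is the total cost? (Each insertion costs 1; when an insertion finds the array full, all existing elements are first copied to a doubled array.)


Insertion cost: 1721 (one per element)
Resizes occur just before inserting elements 2, 3, 5, 9, ...
Elements copied at each resize: 1 + 2 + 4 + 8 + 16 + 32 + 64 + 128 + 256 + 512 + 1024
Sum of copies = 2047 (geometric series: 2^k - 1)
Total = 1721 + 2047 = 3768
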